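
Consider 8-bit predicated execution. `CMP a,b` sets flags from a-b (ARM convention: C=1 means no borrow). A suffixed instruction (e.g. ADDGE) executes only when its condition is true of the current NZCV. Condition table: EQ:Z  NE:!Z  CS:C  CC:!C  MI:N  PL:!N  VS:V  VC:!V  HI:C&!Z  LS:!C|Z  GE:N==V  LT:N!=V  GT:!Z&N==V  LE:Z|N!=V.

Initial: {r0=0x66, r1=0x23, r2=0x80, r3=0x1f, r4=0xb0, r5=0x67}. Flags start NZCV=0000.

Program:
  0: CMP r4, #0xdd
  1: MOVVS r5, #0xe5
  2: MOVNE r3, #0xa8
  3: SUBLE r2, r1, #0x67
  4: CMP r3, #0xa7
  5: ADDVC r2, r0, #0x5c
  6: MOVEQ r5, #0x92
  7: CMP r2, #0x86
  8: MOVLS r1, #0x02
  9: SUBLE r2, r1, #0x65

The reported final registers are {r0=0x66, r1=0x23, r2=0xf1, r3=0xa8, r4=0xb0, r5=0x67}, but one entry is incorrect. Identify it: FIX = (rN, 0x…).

[0] flags=1000 → (cmp)
[1] flags=1000 VS?F → skip
[2] flags=1000 NE?T → r3=0xa8
[3] flags=1000 LE?T → r2=0xbc
[4] flags=0010 → (cmp)
[5] flags=0010 VC?T → r2=0xc2
[6] flags=0010 EQ?F → skip
[7] flags=0010 → (cmp)
[8] flags=0010 LS?F → skip
[9] flags=0010 LE?F → skip

FIX = (r2, 0xc2)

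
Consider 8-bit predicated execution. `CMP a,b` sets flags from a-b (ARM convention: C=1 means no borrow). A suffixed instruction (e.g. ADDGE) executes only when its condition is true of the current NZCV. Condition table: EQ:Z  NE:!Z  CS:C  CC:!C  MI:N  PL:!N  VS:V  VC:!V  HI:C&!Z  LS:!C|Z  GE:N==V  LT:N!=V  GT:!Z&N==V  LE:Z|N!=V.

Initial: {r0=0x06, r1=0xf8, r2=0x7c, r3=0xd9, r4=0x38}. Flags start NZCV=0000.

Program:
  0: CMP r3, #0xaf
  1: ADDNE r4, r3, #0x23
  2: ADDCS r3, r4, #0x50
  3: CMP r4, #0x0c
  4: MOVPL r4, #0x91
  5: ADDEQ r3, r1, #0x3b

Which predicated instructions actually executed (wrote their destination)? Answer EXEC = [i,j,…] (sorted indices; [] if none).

0: ✓ CMP  NZCV=0010
1: ✓ ADDNE  r4←0xfc
2: ✓ ADDCS  r3←0x4c
3: ✓ CMP  NZCV=1010
4: · MOVPL
5: · ADDEQ

EXEC = [1,2]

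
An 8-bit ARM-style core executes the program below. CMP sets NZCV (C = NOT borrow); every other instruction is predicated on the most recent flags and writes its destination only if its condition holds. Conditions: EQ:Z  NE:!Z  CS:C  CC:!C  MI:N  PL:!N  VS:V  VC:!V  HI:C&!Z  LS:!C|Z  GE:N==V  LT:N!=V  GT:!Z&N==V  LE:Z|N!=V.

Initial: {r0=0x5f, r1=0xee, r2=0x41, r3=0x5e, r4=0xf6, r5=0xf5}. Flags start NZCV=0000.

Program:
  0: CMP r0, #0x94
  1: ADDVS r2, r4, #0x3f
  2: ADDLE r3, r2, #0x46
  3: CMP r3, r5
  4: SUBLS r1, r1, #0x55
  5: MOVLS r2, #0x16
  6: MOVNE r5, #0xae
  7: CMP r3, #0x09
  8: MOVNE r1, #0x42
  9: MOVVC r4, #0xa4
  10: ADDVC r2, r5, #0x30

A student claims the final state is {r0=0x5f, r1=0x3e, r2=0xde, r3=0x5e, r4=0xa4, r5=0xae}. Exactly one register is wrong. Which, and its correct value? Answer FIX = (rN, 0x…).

FIX = (r1, 0x42)

0: ✓ CMP  NZCV=1001
1: ✓ ADDVS  r2←0x35
2: · ADDLE
3: ✓ CMP  NZCV=0000
4: ✓ SUBLS  r1←0x99
5: ✓ MOVLS  r2←0x16
6: ✓ MOVNE  r5←0xae
7: ✓ CMP  NZCV=0010
8: ✓ MOVNE  r1←0x42
9: ✓ MOVVC  r4←0xa4
10: ✓ ADDVC  r2←0xde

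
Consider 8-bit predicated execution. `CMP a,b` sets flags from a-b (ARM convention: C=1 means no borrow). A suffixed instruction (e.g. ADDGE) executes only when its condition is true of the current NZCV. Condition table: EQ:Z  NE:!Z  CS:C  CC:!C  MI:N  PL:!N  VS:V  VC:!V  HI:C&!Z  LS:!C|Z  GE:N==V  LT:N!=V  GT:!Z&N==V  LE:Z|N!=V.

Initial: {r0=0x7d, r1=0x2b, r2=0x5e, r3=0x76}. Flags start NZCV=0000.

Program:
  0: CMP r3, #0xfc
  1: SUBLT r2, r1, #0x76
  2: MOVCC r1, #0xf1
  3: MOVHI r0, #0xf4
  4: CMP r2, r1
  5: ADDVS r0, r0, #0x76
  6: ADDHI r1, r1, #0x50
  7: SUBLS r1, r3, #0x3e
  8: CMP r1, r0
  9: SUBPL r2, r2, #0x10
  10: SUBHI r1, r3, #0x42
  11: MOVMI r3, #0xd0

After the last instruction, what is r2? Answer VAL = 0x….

VAL = 0x5e

[0] flags=0000 → (cmp)
[1] flags=0000 LT?F → skip
[2] flags=0000 CC?T → r1=0xf1
[3] flags=0000 HI?F → skip
[4] flags=0000 → (cmp)
[5] flags=0000 VS?F → skip
[6] flags=0000 HI?F → skip
[7] flags=0000 LS?T → r1=0x38
[8] flags=1000 → (cmp)
[9] flags=1000 PL?F → skip
[10] flags=1000 HI?F → skip
[11] flags=1000 MI?T → r3=0xd0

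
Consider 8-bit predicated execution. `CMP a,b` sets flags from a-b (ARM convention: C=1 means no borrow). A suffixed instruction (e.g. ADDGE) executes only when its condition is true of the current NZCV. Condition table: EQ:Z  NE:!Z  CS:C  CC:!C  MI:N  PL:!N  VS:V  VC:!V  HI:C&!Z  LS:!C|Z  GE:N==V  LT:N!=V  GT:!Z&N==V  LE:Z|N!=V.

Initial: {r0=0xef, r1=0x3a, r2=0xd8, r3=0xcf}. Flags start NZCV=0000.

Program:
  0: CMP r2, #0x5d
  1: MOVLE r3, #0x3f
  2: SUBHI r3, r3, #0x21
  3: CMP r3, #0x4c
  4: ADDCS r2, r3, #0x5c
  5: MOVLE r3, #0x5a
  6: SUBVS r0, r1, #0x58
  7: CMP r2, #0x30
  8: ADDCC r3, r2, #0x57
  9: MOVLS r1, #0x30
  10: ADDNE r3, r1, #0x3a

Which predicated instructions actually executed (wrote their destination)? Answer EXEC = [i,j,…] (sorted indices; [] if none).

EXEC = [1,2,5,10]

0: ✓ CMP  NZCV=0011
1: ✓ MOVLE  r3←0x3f
2: ✓ SUBHI  r3←0x1e
3: ✓ CMP  NZCV=1000
4: · ADDCS
5: ✓ MOVLE  r3←0x5a
6: · SUBVS
7: ✓ CMP  NZCV=1010
8: · ADDCC
9: · MOVLS
10: ✓ ADDNE  r3←0x74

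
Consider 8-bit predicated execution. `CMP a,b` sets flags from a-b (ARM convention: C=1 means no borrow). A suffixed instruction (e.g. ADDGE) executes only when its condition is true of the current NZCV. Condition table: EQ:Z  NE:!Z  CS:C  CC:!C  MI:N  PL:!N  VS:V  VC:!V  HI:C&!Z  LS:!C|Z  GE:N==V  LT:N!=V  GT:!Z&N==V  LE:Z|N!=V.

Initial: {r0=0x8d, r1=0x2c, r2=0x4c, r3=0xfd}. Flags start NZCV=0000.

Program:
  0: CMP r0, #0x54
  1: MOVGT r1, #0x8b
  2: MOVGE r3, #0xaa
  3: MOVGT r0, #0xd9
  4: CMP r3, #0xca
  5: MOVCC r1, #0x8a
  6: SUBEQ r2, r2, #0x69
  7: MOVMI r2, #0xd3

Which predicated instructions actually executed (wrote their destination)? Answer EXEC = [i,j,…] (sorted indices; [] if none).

[0] flags=0011 → (cmp)
[1] flags=0011 GT?F → skip
[2] flags=0011 GE?F → skip
[3] flags=0011 GT?F → skip
[4] flags=0010 → (cmp)
[5] flags=0010 CC?F → skip
[6] flags=0010 EQ?F → skip
[7] flags=0010 MI?F → skip

EXEC = []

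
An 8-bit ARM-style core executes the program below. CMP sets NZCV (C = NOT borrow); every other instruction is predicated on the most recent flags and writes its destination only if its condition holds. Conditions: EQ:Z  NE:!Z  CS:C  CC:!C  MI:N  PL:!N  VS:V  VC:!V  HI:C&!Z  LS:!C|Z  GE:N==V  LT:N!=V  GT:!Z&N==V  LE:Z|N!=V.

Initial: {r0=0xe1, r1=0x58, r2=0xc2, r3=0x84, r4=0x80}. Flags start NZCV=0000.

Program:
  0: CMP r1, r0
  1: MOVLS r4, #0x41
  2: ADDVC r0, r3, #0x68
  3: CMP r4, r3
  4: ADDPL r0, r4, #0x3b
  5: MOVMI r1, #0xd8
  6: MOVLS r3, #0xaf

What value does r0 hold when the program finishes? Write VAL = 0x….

VAL = 0xec

[0] flags=0000 → (cmp)
[1] flags=0000 LS?T → r4=0x41
[2] flags=0000 VC?T → r0=0xec
[3] flags=1001 → (cmp)
[4] flags=1001 PL?F → skip
[5] flags=1001 MI?T → r1=0xd8
[6] flags=1001 LS?T → r3=0xaf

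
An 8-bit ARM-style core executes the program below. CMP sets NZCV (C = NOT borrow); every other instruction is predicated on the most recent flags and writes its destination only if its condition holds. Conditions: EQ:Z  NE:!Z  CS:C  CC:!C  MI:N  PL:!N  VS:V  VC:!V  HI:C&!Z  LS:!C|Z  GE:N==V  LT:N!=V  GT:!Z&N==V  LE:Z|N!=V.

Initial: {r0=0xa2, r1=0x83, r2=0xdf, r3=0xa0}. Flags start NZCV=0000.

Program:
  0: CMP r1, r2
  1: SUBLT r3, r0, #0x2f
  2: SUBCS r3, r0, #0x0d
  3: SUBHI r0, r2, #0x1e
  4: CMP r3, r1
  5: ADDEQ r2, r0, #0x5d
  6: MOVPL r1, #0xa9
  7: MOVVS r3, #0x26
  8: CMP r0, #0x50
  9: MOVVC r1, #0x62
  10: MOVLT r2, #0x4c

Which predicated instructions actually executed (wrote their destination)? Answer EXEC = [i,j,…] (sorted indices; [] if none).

0: ✓ CMP  NZCV=1000
1: ✓ SUBLT  r3←0x73
2: · SUBCS
3: · SUBHI
4: ✓ CMP  NZCV=1001
5: · ADDEQ
6: · MOVPL
7: ✓ MOVVS  r3←0x26
8: ✓ CMP  NZCV=0011
9: · MOVVC
10: ✓ MOVLT  r2←0x4c

EXEC = [1,7,10]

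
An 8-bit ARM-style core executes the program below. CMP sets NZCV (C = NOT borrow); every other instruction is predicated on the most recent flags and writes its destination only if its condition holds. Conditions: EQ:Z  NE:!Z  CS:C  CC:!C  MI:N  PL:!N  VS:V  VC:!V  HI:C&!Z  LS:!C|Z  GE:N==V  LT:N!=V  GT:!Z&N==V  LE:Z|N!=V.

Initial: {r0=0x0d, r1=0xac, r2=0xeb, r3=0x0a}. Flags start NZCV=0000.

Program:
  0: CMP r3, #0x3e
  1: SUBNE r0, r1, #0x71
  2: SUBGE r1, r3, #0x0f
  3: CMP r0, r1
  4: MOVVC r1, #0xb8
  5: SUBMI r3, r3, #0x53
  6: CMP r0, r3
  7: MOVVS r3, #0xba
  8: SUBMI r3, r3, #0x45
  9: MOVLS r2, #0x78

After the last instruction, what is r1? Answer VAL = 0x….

VAL = 0xac

[0] flags=1000 → (cmp)
[1] flags=1000 NE?T → r0=0x3b
[2] flags=1000 GE?F → skip
[3] flags=1001 → (cmp)
[4] flags=1001 VC?F → skip
[5] flags=1001 MI?T → r3=0xb7
[6] flags=1001 → (cmp)
[7] flags=1001 VS?T → r3=0xba
[8] flags=1001 MI?T → r3=0x75
[9] flags=1001 LS?T → r2=0x78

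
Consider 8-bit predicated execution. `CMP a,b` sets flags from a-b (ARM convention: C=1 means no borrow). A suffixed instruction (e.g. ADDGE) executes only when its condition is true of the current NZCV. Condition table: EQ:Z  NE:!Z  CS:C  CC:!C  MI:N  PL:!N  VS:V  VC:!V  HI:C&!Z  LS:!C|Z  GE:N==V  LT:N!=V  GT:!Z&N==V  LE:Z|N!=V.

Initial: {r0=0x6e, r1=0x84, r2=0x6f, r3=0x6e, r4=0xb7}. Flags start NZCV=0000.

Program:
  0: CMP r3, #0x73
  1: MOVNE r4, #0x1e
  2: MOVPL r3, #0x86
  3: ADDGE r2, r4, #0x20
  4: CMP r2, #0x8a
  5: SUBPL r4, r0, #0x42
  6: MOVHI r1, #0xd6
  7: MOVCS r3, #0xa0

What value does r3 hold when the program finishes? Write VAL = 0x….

VAL = 0x6e

[0] flags=1000 → (cmp)
[1] flags=1000 NE?T → r4=0x1e
[2] flags=1000 PL?F → skip
[3] flags=1000 GE?F → skip
[4] flags=1001 → (cmp)
[5] flags=1001 PL?F → skip
[6] flags=1001 HI?F → skip
[7] flags=1001 CS?F → skip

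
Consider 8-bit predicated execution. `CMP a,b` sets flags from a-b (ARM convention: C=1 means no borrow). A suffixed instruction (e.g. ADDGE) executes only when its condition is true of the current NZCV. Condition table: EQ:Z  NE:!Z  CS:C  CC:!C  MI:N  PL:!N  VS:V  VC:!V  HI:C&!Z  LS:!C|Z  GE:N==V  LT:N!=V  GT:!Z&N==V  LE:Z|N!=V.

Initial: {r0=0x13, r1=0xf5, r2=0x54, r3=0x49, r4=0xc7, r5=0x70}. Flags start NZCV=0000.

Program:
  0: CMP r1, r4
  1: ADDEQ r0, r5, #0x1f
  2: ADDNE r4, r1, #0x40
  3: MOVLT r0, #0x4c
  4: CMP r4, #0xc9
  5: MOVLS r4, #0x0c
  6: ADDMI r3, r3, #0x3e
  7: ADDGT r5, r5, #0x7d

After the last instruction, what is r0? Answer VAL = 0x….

VAL = 0x13

0: ✓ CMP  NZCV=0010
1: · ADDEQ
2: ✓ ADDNE  r4←0x35
3: · MOVLT
4: ✓ CMP  NZCV=0000
5: ✓ MOVLS  r4←0x0c
6: · ADDMI
7: ✓ ADDGT  r5←0xed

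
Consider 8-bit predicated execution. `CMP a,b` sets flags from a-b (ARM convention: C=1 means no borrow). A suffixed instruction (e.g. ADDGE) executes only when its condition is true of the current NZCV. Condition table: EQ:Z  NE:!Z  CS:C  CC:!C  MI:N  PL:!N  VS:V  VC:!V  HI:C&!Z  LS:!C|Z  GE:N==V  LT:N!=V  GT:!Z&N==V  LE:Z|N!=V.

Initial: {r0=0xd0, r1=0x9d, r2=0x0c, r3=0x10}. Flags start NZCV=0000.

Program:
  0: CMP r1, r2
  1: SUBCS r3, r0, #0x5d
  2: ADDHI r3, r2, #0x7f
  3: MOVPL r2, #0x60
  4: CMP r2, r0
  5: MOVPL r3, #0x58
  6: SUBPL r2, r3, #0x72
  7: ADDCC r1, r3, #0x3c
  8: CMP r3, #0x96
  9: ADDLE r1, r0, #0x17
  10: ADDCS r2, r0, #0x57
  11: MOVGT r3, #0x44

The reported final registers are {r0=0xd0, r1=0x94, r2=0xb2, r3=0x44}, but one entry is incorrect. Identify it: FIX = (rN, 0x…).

[0] flags=1010 → (cmp)
[1] flags=1010 CS?T → r3=0x73
[2] flags=1010 HI?T → r3=0x8b
[3] flags=1010 PL?F → skip
[4] flags=0000 → (cmp)
[5] flags=0000 PL?T → r3=0x58
[6] flags=0000 PL?T → r2=0xe6
[7] flags=0000 CC?T → r1=0x94
[8] flags=1001 → (cmp)
[9] flags=1001 LE?F → skip
[10] flags=1001 CS?F → skip
[11] flags=1001 GT?T → r3=0x44

FIX = (r2, 0xe6)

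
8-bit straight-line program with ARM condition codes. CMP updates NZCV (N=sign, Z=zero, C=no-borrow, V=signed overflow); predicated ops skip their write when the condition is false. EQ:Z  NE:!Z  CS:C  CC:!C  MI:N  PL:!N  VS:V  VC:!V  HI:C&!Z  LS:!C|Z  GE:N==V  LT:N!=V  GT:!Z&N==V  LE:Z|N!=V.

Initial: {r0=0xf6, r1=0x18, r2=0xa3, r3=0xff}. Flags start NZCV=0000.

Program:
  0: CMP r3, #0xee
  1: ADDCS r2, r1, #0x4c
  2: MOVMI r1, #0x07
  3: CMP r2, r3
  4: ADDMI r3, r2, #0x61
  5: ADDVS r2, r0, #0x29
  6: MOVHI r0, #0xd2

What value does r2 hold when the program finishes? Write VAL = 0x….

[0] flags=0010 → (cmp)
[1] flags=0010 CS?T → r2=0x64
[2] flags=0010 MI?F → skip
[3] flags=0000 → (cmp)
[4] flags=0000 MI?F → skip
[5] flags=0000 VS?F → skip
[6] flags=0000 HI?F → skip

VAL = 0x64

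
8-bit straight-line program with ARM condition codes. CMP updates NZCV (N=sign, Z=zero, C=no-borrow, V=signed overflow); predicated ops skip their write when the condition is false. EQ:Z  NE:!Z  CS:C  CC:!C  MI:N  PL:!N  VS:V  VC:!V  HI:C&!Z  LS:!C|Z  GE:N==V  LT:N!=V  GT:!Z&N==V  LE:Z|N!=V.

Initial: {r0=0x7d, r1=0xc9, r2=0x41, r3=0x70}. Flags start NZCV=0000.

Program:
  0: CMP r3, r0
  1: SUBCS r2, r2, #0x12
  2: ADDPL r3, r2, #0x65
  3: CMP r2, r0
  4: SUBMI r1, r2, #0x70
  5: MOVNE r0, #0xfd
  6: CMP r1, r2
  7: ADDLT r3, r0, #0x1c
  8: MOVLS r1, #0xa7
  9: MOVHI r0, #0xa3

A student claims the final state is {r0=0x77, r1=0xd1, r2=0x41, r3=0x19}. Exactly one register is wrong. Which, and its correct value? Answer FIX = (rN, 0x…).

0: ✓ CMP  NZCV=1000
1: · SUBCS
2: · ADDPL
3: ✓ CMP  NZCV=1000
4: ✓ SUBMI  r1←0xd1
5: ✓ MOVNE  r0←0xfd
6: ✓ CMP  NZCV=1010
7: ✓ ADDLT  r3←0x19
8: · MOVLS
9: ✓ MOVHI  r0←0xa3

FIX = (r0, 0xa3)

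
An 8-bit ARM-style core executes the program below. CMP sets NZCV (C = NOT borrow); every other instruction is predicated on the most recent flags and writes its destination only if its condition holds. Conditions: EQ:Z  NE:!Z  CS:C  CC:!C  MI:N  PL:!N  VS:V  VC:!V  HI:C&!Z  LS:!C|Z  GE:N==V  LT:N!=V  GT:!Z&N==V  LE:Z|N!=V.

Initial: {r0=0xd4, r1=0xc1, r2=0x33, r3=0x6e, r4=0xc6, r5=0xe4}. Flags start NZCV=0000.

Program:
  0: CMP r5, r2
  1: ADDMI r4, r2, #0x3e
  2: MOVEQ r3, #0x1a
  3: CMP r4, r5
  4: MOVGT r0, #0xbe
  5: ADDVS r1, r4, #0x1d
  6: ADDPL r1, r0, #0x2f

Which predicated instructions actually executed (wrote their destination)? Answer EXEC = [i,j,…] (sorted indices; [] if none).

0: ✓ CMP  NZCV=1010
1: ✓ ADDMI  r4←0x71
2: · MOVEQ
3: ✓ CMP  NZCV=1001
4: ✓ MOVGT  r0←0xbe
5: ✓ ADDVS  r1←0x8e
6: · ADDPL

EXEC = [1,4,5]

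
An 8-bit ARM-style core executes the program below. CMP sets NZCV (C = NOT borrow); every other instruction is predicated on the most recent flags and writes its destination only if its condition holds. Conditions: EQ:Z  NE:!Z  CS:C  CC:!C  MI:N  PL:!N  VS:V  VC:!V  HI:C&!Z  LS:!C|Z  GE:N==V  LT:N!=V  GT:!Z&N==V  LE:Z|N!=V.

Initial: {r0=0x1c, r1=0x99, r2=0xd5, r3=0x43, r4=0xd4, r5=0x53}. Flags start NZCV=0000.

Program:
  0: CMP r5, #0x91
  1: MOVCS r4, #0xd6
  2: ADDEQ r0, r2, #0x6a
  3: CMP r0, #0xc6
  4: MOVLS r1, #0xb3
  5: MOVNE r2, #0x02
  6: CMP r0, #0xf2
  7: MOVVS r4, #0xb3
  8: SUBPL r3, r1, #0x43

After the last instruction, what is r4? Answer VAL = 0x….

[0] flags=1001 → (cmp)
[1] flags=1001 CS?F → skip
[2] flags=1001 EQ?F → skip
[3] flags=0000 → (cmp)
[4] flags=0000 LS?T → r1=0xb3
[5] flags=0000 NE?T → r2=0x02
[6] flags=0000 → (cmp)
[7] flags=0000 VS?F → skip
[8] flags=0000 PL?T → r3=0x70

VAL = 0xd4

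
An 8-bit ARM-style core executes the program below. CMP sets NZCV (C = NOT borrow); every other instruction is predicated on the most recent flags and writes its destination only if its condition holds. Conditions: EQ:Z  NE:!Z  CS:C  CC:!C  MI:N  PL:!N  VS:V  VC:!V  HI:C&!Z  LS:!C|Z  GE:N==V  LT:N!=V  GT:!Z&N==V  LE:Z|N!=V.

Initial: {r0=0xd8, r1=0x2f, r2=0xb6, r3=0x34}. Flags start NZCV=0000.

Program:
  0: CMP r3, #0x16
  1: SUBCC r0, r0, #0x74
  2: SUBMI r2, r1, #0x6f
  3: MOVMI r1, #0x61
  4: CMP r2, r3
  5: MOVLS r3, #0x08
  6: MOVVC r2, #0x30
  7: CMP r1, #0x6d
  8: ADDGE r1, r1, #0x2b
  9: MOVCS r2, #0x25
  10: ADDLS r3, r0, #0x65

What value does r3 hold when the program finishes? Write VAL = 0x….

[0] flags=0010 → (cmp)
[1] flags=0010 CC?F → skip
[2] flags=0010 MI?F → skip
[3] flags=0010 MI?F → skip
[4] flags=1010 → (cmp)
[5] flags=1010 LS?F → skip
[6] flags=1010 VC?T → r2=0x30
[7] flags=1000 → (cmp)
[8] flags=1000 GE?F → skip
[9] flags=1000 CS?F → skip
[10] flags=1000 LS?T → r3=0x3d

VAL = 0x3d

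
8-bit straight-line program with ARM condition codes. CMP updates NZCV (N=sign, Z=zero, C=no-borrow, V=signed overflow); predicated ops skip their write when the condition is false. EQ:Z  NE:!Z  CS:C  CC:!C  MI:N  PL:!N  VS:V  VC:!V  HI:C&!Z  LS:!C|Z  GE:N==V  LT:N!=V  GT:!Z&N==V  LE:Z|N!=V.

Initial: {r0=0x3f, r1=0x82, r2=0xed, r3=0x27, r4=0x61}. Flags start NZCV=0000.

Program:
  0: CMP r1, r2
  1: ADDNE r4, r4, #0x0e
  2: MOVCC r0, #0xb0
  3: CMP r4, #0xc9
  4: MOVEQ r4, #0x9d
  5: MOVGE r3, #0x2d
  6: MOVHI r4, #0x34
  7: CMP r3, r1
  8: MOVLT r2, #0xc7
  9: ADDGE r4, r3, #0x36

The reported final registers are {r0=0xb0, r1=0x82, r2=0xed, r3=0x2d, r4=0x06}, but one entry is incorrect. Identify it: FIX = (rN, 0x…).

FIX = (r4, 0x63)

0: ✓ CMP  NZCV=1000
1: ✓ ADDNE  r4←0x6f
2: ✓ MOVCC  r0←0xb0
3: ✓ CMP  NZCV=1001
4: · MOVEQ
5: ✓ MOVGE  r3←0x2d
6: · MOVHI
7: ✓ CMP  NZCV=1001
8: · MOVLT
9: ✓ ADDGE  r4←0x63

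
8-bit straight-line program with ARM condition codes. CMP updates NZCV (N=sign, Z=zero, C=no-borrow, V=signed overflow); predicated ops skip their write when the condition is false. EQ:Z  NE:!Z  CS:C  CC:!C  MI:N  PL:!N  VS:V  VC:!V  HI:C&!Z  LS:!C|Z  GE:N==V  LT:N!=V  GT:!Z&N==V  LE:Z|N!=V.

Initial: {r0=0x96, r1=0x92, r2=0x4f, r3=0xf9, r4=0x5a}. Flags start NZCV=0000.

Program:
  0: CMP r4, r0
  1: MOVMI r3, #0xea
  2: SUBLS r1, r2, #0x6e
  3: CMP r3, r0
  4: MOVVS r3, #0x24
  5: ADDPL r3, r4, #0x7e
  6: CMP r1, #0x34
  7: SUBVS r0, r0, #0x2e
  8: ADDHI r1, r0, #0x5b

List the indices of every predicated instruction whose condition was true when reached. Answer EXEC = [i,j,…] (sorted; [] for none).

[0] flags=1001 → (cmp)
[1] flags=1001 MI?T → r3=0xea
[2] flags=1001 LS?T → r1=0xe1
[3] flags=0010 → (cmp)
[4] flags=0010 VS?F → skip
[5] flags=0010 PL?T → r3=0xd8
[6] flags=1010 → (cmp)
[7] flags=1010 VS?F → skip
[8] flags=1010 HI?T → r1=0xf1

EXEC = [1,2,5,8]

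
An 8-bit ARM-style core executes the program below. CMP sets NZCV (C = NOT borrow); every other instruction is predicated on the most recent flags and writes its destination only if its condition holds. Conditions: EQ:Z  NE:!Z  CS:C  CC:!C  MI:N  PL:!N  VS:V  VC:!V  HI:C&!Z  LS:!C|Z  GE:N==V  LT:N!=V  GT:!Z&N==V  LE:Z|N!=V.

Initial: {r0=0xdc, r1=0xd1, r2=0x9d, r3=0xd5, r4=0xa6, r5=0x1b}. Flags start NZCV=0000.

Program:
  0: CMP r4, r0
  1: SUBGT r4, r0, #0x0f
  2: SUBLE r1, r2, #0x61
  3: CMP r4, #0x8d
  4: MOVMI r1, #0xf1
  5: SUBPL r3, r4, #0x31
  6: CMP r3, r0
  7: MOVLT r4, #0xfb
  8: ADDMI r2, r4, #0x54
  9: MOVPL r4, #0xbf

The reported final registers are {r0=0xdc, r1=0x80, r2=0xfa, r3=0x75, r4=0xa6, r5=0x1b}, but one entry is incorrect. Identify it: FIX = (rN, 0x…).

0: ✓ CMP  NZCV=1000
1: · SUBGT
2: ✓ SUBLE  r1←0x3c
3: ✓ CMP  NZCV=0010
4: · MOVMI
5: ✓ SUBPL  r3←0x75
6: ✓ CMP  NZCV=1001
7: · MOVLT
8: ✓ ADDMI  r2←0xfa
9: · MOVPL

FIX = (r1, 0x3c)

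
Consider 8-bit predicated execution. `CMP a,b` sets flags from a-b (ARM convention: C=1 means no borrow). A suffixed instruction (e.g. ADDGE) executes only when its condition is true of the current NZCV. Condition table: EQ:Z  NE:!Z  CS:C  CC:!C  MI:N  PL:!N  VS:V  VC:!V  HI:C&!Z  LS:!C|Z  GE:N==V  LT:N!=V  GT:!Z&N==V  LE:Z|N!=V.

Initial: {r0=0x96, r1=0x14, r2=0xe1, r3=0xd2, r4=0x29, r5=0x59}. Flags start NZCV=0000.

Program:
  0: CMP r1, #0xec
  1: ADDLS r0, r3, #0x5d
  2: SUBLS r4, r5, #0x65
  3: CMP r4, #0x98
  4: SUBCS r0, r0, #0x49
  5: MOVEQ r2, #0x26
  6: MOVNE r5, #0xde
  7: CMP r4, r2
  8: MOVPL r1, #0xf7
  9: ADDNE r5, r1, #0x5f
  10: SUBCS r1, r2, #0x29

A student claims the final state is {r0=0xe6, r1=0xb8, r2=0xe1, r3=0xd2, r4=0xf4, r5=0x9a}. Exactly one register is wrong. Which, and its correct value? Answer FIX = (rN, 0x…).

0: ✓ CMP  NZCV=0000
1: ✓ ADDLS  r0←0x2f
2: ✓ SUBLS  r4←0xf4
3: ✓ CMP  NZCV=0010
4: ✓ SUBCS  r0←0xe6
5: · MOVEQ
6: ✓ MOVNE  r5←0xde
7: ✓ CMP  NZCV=0010
8: ✓ MOVPL  r1←0xf7
9: ✓ ADDNE  r5←0x56
10: ✓ SUBCS  r1←0xb8

FIX = (r5, 0x56)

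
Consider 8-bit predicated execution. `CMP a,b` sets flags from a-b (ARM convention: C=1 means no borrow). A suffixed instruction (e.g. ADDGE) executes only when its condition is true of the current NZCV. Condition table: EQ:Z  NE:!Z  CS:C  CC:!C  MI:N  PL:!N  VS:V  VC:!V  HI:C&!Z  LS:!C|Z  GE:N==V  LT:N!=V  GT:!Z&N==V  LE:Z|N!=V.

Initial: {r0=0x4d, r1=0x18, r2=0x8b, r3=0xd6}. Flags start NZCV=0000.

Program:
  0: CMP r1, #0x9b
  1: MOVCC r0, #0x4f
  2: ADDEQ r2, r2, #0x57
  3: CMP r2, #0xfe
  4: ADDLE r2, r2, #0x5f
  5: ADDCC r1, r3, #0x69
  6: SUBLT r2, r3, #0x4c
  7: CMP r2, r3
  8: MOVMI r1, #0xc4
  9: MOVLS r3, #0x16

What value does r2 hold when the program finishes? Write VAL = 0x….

0: ✓ CMP  NZCV=0000
1: ✓ MOVCC  r0←0x4f
2: · ADDEQ
3: ✓ CMP  NZCV=1000
4: ✓ ADDLE  r2←0xea
5: ✓ ADDCC  r1←0x3f
6: ✓ SUBLT  r2←0x8a
7: ✓ CMP  NZCV=1000
8: ✓ MOVMI  r1←0xc4
9: ✓ MOVLS  r3←0x16

VAL = 0x8a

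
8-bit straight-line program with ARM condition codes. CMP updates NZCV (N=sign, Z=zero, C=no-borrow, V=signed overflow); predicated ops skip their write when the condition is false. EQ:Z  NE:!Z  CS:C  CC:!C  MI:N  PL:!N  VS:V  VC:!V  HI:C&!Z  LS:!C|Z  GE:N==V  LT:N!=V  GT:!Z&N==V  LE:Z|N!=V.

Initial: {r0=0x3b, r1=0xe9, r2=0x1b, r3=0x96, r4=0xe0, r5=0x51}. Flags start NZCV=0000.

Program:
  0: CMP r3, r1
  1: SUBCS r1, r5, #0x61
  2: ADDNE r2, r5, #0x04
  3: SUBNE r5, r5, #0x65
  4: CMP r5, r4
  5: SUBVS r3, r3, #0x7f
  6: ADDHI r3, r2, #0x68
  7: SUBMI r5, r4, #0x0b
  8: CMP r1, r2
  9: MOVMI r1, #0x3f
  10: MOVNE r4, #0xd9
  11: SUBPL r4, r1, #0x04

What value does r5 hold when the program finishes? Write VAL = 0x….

VAL = 0xec

[0] flags=1000 → (cmp)
[1] flags=1000 CS?F → skip
[2] flags=1000 NE?T → r2=0x55
[3] flags=1000 NE?T → r5=0xec
[4] flags=0010 → (cmp)
[5] flags=0010 VS?F → skip
[6] flags=0010 HI?T → r3=0xbd
[7] flags=0010 MI?F → skip
[8] flags=1010 → (cmp)
[9] flags=1010 MI?T → r1=0x3f
[10] flags=1010 NE?T → r4=0xd9
[11] flags=1010 PL?F → skip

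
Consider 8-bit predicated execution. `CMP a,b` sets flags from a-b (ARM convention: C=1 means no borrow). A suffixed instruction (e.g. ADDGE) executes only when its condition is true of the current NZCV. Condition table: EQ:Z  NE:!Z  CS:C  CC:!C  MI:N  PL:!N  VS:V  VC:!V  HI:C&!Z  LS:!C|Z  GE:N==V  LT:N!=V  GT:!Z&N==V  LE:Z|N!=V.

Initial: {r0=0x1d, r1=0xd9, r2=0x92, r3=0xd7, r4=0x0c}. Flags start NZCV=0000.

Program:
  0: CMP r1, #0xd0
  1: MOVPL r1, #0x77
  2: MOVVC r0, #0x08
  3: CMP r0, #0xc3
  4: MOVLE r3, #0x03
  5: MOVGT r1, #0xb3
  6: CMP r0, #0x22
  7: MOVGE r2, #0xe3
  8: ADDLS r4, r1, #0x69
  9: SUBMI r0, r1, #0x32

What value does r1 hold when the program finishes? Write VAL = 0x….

VAL = 0xb3

[0] flags=0010 → (cmp)
[1] flags=0010 PL?T → r1=0x77
[2] flags=0010 VC?T → r0=0x08
[3] flags=0000 → (cmp)
[4] flags=0000 LE?F → skip
[5] flags=0000 GT?T → r1=0xb3
[6] flags=1000 → (cmp)
[7] flags=1000 GE?F → skip
[8] flags=1000 LS?T → r4=0x1c
[9] flags=1000 MI?T → r0=0x81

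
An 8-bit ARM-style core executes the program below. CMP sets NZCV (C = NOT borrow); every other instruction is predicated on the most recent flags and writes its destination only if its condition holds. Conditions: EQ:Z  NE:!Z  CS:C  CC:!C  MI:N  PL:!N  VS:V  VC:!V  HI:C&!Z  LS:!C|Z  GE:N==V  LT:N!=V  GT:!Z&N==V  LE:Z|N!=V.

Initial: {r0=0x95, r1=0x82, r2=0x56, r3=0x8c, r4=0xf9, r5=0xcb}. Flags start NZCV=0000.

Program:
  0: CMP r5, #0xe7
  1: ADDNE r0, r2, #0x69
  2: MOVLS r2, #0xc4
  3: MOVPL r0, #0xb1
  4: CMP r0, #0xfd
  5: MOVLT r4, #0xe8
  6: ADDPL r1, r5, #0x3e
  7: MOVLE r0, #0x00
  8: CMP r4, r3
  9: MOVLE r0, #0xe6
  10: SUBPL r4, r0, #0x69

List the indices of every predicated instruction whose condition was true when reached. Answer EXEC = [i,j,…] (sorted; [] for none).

EXEC = [1,2,5,7,10]

[0] flags=1000 → (cmp)
[1] flags=1000 NE?T → r0=0xbf
[2] flags=1000 LS?T → r2=0xc4
[3] flags=1000 PL?F → skip
[4] flags=1000 → (cmp)
[5] flags=1000 LT?T → r4=0xe8
[6] flags=1000 PL?F → skip
[7] flags=1000 LE?T → r0=0x00
[8] flags=0010 → (cmp)
[9] flags=0010 LE?F → skip
[10] flags=0010 PL?T → r4=0x97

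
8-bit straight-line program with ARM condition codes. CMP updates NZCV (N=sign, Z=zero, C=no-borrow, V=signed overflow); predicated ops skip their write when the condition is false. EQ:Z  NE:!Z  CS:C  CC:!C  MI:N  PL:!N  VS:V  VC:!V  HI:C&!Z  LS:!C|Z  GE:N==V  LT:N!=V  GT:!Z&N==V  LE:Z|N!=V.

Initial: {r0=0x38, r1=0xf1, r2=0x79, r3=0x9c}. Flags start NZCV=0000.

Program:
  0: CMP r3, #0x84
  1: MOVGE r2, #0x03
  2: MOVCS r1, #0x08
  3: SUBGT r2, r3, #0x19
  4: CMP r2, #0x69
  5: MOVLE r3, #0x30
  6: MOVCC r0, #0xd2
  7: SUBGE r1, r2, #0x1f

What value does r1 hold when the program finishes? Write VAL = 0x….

VAL = 0x08

[0] flags=0010 → (cmp)
[1] flags=0010 GE?T → r2=0x03
[2] flags=0010 CS?T → r1=0x08
[3] flags=0010 GT?T → r2=0x83
[4] flags=0011 → (cmp)
[5] flags=0011 LE?T → r3=0x30
[6] flags=0011 CC?F → skip
[7] flags=0011 GE?F → skip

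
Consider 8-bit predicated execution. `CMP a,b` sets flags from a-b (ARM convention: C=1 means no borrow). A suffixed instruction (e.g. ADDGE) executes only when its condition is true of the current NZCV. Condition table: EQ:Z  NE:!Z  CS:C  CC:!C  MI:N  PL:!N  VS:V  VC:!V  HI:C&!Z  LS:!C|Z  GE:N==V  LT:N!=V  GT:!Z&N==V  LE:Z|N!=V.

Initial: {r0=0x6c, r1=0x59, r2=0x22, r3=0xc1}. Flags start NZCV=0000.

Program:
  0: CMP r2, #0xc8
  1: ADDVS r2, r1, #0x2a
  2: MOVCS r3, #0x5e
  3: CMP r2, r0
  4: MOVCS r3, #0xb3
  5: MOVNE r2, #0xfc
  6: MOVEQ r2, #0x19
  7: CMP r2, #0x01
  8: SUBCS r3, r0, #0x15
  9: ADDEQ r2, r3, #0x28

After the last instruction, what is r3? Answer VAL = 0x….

VAL = 0x57

[0] flags=0000 → (cmp)
[1] flags=0000 VS?F → skip
[2] flags=0000 CS?F → skip
[3] flags=1000 → (cmp)
[4] flags=1000 CS?F → skip
[5] flags=1000 NE?T → r2=0xfc
[6] flags=1000 EQ?F → skip
[7] flags=1010 → (cmp)
[8] flags=1010 CS?T → r3=0x57
[9] flags=1010 EQ?F → skip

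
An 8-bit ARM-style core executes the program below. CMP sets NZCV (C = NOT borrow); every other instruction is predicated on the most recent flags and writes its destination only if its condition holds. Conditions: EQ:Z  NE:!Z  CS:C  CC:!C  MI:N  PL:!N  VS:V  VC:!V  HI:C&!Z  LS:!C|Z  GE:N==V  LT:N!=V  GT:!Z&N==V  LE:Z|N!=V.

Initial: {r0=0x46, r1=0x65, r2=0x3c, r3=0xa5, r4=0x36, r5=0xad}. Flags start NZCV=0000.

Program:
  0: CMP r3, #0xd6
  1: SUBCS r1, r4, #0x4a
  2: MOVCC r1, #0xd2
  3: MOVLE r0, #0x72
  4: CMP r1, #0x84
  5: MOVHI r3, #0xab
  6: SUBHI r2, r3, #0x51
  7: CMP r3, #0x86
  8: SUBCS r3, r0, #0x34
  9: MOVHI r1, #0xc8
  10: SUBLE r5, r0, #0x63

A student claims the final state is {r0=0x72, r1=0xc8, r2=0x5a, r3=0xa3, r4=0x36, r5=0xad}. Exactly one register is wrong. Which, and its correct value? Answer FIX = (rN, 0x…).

FIX = (r3, 0x3e)

[0] flags=1000 → (cmp)
[1] flags=1000 CS?F → skip
[2] flags=1000 CC?T → r1=0xd2
[3] flags=1000 LE?T → r0=0x72
[4] flags=0010 → (cmp)
[5] flags=0010 HI?T → r3=0xab
[6] flags=0010 HI?T → r2=0x5a
[7] flags=0010 → (cmp)
[8] flags=0010 CS?T → r3=0x3e
[9] flags=0010 HI?T → r1=0xc8
[10] flags=0010 LE?F → skip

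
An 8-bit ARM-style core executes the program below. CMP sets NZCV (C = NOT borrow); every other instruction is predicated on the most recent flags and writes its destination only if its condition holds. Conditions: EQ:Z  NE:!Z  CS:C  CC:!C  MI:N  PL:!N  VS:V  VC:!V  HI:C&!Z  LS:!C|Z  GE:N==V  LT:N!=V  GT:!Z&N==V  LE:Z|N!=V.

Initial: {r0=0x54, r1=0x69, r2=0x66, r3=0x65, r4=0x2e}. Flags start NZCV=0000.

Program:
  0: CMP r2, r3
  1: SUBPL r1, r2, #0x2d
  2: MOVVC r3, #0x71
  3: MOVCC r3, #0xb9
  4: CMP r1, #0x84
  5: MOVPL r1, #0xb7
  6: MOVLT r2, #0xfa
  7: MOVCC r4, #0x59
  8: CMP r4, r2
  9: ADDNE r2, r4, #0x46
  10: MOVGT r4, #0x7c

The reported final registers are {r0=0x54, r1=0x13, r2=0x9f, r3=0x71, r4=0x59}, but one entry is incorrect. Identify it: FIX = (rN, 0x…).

[0] flags=0010 → (cmp)
[1] flags=0010 PL?T → r1=0x39
[2] flags=0010 VC?T → r3=0x71
[3] flags=0010 CC?F → skip
[4] flags=1001 → (cmp)
[5] flags=1001 PL?F → skip
[6] flags=1001 LT?F → skip
[7] flags=1001 CC?T → r4=0x59
[8] flags=1000 → (cmp)
[9] flags=1000 NE?T → r2=0x9f
[10] flags=1000 GT?F → skip

FIX = (r1, 0x39)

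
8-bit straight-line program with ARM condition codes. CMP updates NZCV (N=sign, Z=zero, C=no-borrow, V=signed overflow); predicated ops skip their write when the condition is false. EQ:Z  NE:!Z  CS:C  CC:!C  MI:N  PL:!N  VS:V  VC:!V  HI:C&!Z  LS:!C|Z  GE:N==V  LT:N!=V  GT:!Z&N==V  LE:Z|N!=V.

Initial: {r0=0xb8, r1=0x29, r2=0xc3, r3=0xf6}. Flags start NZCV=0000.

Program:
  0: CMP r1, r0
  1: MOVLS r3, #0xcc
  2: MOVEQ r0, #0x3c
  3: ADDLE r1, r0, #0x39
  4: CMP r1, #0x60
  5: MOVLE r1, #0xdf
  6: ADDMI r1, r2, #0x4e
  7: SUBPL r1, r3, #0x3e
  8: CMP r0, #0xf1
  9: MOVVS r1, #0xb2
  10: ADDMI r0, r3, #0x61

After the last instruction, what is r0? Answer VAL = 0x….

VAL = 0x2d

0: ✓ CMP  NZCV=0000
1: ✓ MOVLS  r3←0xcc
2: · MOVEQ
3: · ADDLE
4: ✓ CMP  NZCV=1000
5: ✓ MOVLE  r1←0xdf
6: ✓ ADDMI  r1←0x11
7: · SUBPL
8: ✓ CMP  NZCV=1000
9: · MOVVS
10: ✓ ADDMI  r0←0x2d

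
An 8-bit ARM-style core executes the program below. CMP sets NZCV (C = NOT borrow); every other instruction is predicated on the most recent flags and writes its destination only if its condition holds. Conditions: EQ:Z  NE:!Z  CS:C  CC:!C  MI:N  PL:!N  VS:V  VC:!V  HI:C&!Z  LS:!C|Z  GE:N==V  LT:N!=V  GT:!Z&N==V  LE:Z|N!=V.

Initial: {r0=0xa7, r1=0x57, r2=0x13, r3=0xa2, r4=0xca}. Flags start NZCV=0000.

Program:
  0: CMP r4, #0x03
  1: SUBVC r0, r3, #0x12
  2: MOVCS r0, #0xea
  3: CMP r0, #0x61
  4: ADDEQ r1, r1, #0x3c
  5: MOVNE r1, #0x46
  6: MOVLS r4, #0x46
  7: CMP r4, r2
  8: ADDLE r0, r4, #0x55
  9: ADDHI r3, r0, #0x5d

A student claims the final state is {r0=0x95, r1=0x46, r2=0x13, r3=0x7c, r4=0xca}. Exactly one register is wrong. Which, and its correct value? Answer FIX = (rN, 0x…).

FIX = (r0, 0x1f)

[0] flags=1010 → (cmp)
[1] flags=1010 VC?T → r0=0x90
[2] flags=1010 CS?T → r0=0xea
[3] flags=1010 → (cmp)
[4] flags=1010 EQ?F → skip
[5] flags=1010 NE?T → r1=0x46
[6] flags=1010 LS?F → skip
[7] flags=1010 → (cmp)
[8] flags=1010 LE?T → r0=0x1f
[9] flags=1010 HI?T → r3=0x7c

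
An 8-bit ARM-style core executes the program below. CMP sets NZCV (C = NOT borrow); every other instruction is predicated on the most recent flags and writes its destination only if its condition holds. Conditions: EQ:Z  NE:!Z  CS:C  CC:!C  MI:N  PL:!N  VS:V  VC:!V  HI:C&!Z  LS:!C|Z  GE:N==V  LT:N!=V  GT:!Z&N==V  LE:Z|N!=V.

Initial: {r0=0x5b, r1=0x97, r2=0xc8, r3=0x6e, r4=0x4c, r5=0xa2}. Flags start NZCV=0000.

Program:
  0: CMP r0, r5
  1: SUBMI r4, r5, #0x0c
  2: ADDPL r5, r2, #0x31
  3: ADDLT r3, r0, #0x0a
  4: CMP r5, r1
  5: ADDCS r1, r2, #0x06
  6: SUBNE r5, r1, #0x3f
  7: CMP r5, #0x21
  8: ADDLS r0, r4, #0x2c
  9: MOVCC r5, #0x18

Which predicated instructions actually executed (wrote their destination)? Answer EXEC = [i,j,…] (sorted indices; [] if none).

EXEC = [1,5,6]

0: ✓ CMP  NZCV=1001
1: ✓ SUBMI  r4←0x96
2: · ADDPL
3: · ADDLT
4: ✓ CMP  NZCV=0010
5: ✓ ADDCS  r1←0xce
6: ✓ SUBNE  r5←0x8f
7: ✓ CMP  NZCV=0011
8: · ADDLS
9: · MOVCC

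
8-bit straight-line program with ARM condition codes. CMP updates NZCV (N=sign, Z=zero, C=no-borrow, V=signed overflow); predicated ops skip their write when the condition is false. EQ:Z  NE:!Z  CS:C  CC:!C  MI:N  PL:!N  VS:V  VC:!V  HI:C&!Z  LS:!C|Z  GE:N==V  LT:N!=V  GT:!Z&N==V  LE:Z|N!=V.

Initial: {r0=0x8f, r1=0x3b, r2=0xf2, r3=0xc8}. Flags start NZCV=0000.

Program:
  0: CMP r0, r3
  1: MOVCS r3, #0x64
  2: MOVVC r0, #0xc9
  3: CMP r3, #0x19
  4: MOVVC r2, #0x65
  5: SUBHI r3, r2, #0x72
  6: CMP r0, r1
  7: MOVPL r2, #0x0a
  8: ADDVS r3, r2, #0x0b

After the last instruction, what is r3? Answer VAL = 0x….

VAL = 0xf3

[0] flags=1000 → (cmp)
[1] flags=1000 CS?F → skip
[2] flags=1000 VC?T → r0=0xc9
[3] flags=1010 → (cmp)
[4] flags=1010 VC?T → r2=0x65
[5] flags=1010 HI?T → r3=0xf3
[6] flags=1010 → (cmp)
[7] flags=1010 PL?F → skip
[8] flags=1010 VS?F → skip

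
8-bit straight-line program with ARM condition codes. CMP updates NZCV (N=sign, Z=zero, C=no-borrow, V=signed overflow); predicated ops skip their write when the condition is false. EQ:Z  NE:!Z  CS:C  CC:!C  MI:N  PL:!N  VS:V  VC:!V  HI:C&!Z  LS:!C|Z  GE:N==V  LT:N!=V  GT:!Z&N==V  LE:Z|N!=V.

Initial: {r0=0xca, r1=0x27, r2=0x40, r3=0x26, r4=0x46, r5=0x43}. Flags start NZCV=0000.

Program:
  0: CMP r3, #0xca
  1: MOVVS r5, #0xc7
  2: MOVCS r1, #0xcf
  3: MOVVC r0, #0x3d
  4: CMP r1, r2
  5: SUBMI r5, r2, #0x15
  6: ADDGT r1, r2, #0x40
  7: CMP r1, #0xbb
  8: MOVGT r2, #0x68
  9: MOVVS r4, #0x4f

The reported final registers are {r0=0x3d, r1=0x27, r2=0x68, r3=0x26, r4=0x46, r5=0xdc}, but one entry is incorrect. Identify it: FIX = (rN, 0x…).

0: ✓ CMP  NZCV=0000
1: · MOVVS
2: · MOVCS
3: ✓ MOVVC  r0←0x3d
4: ✓ CMP  NZCV=1000
5: ✓ SUBMI  r5←0x2b
6: · ADDGT
7: ✓ CMP  NZCV=0000
8: ✓ MOVGT  r2←0x68
9: · MOVVS

FIX = (r5, 0x2b)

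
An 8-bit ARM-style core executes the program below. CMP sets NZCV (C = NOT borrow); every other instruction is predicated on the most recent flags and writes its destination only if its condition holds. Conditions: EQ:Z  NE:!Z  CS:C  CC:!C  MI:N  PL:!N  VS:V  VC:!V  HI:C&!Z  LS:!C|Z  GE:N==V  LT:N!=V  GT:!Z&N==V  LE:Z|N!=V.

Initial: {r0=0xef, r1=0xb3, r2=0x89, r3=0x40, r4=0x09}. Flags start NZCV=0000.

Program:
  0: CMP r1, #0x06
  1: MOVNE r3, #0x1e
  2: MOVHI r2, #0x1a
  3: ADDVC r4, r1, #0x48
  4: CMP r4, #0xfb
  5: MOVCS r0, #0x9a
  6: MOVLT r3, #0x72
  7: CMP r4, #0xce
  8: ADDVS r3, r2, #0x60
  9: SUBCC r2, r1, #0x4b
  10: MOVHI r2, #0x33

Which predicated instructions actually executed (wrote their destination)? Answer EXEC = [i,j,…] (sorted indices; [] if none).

0: ✓ CMP  NZCV=1010
1: ✓ MOVNE  r3←0x1e
2: ✓ MOVHI  r2←0x1a
3: ✓ ADDVC  r4←0xfb
4: ✓ CMP  NZCV=0110
5: ✓ MOVCS  r0←0x9a
6: · MOVLT
7: ✓ CMP  NZCV=0010
8: · ADDVS
9: · SUBCC
10: ✓ MOVHI  r2←0x33

EXEC = [1,2,3,5,10]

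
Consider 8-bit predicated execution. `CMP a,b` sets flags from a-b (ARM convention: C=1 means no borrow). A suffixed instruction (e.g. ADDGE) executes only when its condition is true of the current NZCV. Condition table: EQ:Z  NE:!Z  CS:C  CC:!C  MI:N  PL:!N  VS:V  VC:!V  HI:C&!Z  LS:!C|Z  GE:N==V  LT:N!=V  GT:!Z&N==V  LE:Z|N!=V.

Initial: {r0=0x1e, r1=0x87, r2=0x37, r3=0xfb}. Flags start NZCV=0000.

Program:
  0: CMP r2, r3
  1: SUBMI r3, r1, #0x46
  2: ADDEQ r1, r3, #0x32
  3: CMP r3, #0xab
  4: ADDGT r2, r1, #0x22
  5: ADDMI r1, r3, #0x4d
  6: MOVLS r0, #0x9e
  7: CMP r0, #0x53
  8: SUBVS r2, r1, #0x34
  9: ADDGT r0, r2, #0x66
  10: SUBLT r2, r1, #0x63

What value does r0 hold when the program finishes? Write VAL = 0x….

0: ✓ CMP  NZCV=0000
1: · SUBMI
2: · ADDEQ
3: ✓ CMP  NZCV=0010
4: ✓ ADDGT  r2←0xa9
5: · ADDMI
6: · MOVLS
7: ✓ CMP  NZCV=1000
8: · SUBVS
9: · ADDGT
10: ✓ SUBLT  r2←0x24

VAL = 0x1e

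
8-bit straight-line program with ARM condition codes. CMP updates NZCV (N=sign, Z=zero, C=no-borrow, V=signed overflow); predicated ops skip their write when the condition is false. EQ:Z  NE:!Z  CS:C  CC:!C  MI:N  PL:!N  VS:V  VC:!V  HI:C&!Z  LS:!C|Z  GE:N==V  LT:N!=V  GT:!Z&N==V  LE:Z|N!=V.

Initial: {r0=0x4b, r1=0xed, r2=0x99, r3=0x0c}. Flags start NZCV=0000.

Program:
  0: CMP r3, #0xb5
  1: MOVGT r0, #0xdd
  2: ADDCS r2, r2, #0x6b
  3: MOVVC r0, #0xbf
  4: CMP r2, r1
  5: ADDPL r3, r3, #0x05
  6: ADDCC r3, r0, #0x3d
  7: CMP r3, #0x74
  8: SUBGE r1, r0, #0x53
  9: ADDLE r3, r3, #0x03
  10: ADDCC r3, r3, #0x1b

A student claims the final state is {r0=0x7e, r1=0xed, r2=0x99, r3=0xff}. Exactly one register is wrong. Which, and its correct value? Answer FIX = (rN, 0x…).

FIX = (r0, 0xbf)

[0] flags=0000 → (cmp)
[1] flags=0000 GT?T → r0=0xdd
[2] flags=0000 CS?F → skip
[3] flags=0000 VC?T → r0=0xbf
[4] flags=1000 → (cmp)
[5] flags=1000 PL?F → skip
[6] flags=1000 CC?T → r3=0xfc
[7] flags=1010 → (cmp)
[8] flags=1010 GE?F → skip
[9] flags=1010 LE?T → r3=0xff
[10] flags=1010 CC?F → skip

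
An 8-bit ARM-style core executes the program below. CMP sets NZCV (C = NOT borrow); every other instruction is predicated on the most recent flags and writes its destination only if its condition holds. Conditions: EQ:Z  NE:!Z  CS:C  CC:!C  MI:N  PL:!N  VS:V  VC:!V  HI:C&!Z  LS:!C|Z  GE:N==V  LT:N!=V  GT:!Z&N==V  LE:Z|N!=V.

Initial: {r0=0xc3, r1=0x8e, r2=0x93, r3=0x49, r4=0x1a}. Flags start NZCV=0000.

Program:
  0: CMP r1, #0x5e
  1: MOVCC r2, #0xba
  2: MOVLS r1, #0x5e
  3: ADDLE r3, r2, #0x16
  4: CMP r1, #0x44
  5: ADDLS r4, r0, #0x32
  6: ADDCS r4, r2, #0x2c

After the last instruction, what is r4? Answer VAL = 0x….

[0] flags=0011 → (cmp)
[1] flags=0011 CC?F → skip
[2] flags=0011 LS?F → skip
[3] flags=0011 LE?T → r3=0xa9
[4] flags=0011 → (cmp)
[5] flags=0011 LS?F → skip
[6] flags=0011 CS?T → r4=0xbf

VAL = 0xbf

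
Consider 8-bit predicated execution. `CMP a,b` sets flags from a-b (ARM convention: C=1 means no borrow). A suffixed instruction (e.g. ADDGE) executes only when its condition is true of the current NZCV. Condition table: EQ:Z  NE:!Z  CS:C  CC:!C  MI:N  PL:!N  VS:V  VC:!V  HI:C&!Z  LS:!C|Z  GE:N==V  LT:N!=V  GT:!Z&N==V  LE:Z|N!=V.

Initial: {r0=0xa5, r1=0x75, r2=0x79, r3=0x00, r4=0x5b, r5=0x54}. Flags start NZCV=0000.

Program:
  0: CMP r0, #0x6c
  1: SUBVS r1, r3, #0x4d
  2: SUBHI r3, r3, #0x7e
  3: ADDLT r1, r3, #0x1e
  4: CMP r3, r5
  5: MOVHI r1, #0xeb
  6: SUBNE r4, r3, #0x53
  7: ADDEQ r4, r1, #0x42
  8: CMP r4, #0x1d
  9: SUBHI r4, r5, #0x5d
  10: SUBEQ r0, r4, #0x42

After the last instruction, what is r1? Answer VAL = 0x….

[0] flags=0011 → (cmp)
[1] flags=0011 VS?T → r1=0xb3
[2] flags=0011 HI?T → r3=0x82
[3] flags=0011 LT?T → r1=0xa0
[4] flags=0011 → (cmp)
[5] flags=0011 HI?T → r1=0xeb
[6] flags=0011 NE?T → r4=0x2f
[7] flags=0011 EQ?F → skip
[8] flags=0010 → (cmp)
[9] flags=0010 HI?T → r4=0xf7
[10] flags=0010 EQ?F → skip

VAL = 0xeb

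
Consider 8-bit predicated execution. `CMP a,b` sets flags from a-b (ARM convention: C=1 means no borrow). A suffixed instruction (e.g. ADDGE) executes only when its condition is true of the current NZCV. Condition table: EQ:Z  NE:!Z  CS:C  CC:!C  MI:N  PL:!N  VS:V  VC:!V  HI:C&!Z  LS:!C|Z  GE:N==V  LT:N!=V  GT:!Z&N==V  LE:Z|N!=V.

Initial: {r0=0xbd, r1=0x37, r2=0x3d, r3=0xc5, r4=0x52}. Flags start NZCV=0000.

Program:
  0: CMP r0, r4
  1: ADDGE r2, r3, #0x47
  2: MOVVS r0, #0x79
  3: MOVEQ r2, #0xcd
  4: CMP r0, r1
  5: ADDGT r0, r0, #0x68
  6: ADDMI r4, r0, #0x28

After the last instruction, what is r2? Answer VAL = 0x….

0: ✓ CMP  NZCV=0011
1: · ADDGE
2: ✓ MOVVS  r0←0x79
3: · MOVEQ
4: ✓ CMP  NZCV=0010
5: ✓ ADDGT  r0←0xe1
6: · ADDMI

VAL = 0x3d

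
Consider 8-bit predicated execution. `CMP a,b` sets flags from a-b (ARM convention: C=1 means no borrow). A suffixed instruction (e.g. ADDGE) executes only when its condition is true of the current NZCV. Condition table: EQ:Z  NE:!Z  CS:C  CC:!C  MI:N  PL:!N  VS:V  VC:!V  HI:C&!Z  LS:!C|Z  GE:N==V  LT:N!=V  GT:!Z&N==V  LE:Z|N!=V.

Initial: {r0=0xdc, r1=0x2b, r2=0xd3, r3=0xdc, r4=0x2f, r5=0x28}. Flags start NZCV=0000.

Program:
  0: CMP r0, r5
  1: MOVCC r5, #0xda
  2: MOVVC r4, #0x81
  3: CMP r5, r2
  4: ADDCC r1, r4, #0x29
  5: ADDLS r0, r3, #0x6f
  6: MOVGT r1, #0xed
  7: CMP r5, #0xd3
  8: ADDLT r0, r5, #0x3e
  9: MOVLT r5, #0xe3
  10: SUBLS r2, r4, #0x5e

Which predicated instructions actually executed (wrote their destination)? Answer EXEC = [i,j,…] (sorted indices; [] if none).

EXEC = [2,4,5,6,10]

0: ✓ CMP  NZCV=1010
1: · MOVCC
2: ✓ MOVVC  r4←0x81
3: ✓ CMP  NZCV=0000
4: ✓ ADDCC  r1←0xaa
5: ✓ ADDLS  r0←0x4b
6: ✓ MOVGT  r1←0xed
7: ✓ CMP  NZCV=0000
8: · ADDLT
9: · MOVLT
10: ✓ SUBLS  r2←0x23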